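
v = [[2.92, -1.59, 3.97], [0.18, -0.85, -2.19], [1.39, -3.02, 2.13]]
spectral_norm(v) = 6.38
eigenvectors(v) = [[-0.86, -0.91, 0.19], [0.15, -0.34, -0.79], [-0.49, 0.25, -0.58]]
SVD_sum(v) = [[2.48, -2.27, 3.85], [-0.58, 0.53, -0.89], [1.76, -1.61, 2.73]] + [[-0.06, 0.48, 0.32], [0.21, -1.6, -1.08], [0.16, -1.20, -0.81]] + [[0.5, 0.20, -0.20], [0.54, 0.22, -0.22], [-0.53, -0.21, 0.21]]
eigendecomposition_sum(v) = [[2.34,-2.81,4.63], [-0.4,0.48,-0.79], [1.34,-1.60,2.65]] + [[0.66, 0.82, -0.91],[0.25, 0.31, -0.35],[-0.18, -0.23, 0.25]] + [[-0.08, 0.39, 0.25], [0.33, -1.64, -1.06], [0.24, -1.19, -0.77]]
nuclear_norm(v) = 9.91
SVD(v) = [[-0.80,-0.23,0.55], [0.19,0.78,0.6], [-0.57,0.58,-0.58]] @ diag([6.375978240317856, 2.491738043492847, 1.0459173015127121]) @ [[-0.49, 0.44, -0.75],  [0.11, -0.82, -0.56],  [0.87, 0.35, -0.35]]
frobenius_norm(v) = 6.93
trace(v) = 4.20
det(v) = -16.62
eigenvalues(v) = [5.46, 1.23, -2.48]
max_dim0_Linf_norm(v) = 3.97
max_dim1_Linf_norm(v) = 3.97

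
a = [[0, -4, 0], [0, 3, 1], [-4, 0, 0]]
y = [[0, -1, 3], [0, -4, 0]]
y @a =[[-12, -3, -1], [0, -12, -4]]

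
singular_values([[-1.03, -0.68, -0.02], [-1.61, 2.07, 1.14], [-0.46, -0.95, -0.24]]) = [2.91, 1.55, 0.01]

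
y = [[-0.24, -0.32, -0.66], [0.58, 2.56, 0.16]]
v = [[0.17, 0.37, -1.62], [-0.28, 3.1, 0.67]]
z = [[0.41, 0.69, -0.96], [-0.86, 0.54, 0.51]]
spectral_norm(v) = 3.18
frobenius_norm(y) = 2.74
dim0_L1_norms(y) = [0.82, 2.88, 0.82]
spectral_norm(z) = 1.38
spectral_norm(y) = 2.66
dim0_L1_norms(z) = [1.27, 1.23, 1.47]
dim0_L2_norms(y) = [0.63, 2.58, 0.68]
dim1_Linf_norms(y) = [0.66, 2.56]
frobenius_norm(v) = 3.60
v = y + z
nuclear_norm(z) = 2.35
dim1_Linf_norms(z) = [0.96, 0.86]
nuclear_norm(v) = 4.85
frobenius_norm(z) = 1.69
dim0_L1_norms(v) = [0.45, 3.47, 2.29]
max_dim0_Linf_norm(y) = 2.56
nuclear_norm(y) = 3.31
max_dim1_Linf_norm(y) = 2.56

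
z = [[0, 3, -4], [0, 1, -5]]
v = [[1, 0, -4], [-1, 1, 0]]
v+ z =[[1, 3, -8], [-1, 2, -5]]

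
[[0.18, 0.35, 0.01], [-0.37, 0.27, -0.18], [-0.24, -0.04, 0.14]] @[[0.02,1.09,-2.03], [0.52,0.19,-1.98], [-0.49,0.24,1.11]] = [[0.18, 0.27, -1.05],  [0.22, -0.4, 0.02],  [-0.09, -0.24, 0.72]]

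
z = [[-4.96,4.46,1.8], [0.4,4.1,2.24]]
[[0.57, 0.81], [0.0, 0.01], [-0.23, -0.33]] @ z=[[-2.5, 5.86, 2.84], [0.0, 0.04, 0.02], [1.01, -2.38, -1.15]]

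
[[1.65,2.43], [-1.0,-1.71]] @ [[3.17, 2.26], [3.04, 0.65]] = [[12.62, 5.31], [-8.37, -3.37]]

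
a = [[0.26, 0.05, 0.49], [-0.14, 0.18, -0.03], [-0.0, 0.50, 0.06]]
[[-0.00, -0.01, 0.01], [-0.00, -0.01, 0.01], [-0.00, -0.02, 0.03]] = a@ [[0.0, 0.01, -0.01], [-0.01, -0.04, 0.05], [-0.00, -0.02, 0.03]]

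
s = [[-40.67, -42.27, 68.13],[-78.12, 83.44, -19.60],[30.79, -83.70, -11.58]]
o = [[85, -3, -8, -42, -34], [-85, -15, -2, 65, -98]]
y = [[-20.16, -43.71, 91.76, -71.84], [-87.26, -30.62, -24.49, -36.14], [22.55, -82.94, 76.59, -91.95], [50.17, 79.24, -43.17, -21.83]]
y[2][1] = -82.94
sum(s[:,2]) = 36.949999999999996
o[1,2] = -2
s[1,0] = -78.12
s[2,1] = -83.7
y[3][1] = 79.24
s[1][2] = -19.6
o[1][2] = -2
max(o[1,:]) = 65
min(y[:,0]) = -87.26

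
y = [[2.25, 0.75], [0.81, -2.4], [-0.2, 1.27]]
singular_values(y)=[2.84, 2.38]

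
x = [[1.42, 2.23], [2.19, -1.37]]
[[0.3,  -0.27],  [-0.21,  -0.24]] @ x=[[-0.17, 1.04], [-0.82, -0.14]]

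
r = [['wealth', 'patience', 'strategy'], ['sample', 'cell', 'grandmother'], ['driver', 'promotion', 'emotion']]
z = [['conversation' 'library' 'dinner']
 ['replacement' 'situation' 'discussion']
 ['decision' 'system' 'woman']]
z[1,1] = 'situation'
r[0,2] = 'strategy'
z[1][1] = 'situation'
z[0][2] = 'dinner'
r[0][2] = 'strategy'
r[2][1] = 'promotion'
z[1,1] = 'situation'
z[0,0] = 'conversation'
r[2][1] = 'promotion'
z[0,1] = 'library'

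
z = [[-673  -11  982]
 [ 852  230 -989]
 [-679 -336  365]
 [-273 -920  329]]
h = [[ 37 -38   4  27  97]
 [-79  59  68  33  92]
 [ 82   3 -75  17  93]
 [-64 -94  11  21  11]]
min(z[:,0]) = -679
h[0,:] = [37, -38, 4, 27, 97]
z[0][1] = -11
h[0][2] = 4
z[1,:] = [852, 230, -989]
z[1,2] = -989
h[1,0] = -79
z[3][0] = -273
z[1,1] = 230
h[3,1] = -94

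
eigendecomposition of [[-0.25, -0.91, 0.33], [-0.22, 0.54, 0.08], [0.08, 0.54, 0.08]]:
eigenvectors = [[0.93, 0.48, 0.47], [0.21, -0.71, 0.09], [-0.29, -0.52, 0.88]]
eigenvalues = [-0.56, 0.75, 0.18]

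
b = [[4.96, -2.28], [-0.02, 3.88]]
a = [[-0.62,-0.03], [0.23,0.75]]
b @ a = [[-3.60,-1.86],[0.9,2.91]]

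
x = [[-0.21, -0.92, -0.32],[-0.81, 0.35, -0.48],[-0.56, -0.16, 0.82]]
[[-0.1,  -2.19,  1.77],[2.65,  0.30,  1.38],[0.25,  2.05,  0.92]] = x @ [[-2.24,-0.91,-1.98], [0.98,1.81,-1.31], [-1.03,2.23,-0.48]]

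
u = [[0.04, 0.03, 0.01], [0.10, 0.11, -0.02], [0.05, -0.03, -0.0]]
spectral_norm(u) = 0.16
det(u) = -0.00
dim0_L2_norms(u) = [0.12, 0.12, 0.02]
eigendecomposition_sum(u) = [[0.03, 0.03, -0.00], [0.1, 0.11, -0.01], [-0.01, -0.01, 0.00]] + [[0.02, -0.00, 0.01],[-0.01, 0.00, -0.01],[0.04, -0.01, 0.01]] + [[-0.01, 0.00, 0.01], [0.01, -0.00, -0.01], [0.03, -0.01, -0.02]]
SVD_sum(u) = [[0.03, 0.03, -0.0], [0.11, 0.1, -0.02], [0.01, 0.01, -0.0]] + [[0.01, -0.01, 0.00], [-0.01, 0.01, -0.00], [0.04, -0.04, 0.00]] + [[0.00,0.0,0.01], [-0.00,-0.0,-0.00], [-0.00,-0.0,-0.00]]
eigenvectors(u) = [[-0.27, -0.41, -0.28], [-0.96, 0.33, 0.34], [0.11, -0.85, 0.9]]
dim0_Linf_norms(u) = [0.1, 0.11, 0.02]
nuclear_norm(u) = 0.23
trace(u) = 0.15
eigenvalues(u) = [0.14, 0.04, -0.03]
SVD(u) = [[-0.31, 0.14, -0.94], [-0.95, -0.14, 0.29], [-0.09, 0.98, 0.17]] @ diag([0.15795818441383946, 0.057581809156961414, 0.015282252153879579]) @ [[-0.71,-0.7,0.10], [0.71,-0.70,0.07], [-0.02,-0.12,-0.99]]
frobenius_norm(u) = 0.17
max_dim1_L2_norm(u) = 0.15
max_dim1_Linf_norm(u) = 0.11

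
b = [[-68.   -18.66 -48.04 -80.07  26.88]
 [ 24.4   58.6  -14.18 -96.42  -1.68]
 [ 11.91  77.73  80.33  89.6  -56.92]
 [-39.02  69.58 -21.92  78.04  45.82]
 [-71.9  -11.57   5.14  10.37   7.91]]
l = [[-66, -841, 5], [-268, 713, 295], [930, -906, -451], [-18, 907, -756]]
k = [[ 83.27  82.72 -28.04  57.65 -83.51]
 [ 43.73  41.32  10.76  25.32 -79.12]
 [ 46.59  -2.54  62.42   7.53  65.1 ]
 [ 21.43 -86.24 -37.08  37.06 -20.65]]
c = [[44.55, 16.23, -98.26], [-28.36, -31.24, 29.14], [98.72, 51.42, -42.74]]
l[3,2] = -756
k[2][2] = 62.42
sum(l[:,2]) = -907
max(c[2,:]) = 98.72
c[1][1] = -31.24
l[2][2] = -451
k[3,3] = 37.06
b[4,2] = 5.14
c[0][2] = -98.26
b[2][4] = -56.92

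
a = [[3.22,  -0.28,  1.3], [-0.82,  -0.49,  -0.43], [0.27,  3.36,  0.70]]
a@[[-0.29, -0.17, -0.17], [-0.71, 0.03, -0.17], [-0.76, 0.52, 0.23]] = [[-1.72, 0.12, -0.2], [0.91, -0.1, 0.12], [-3.0, 0.42, -0.46]]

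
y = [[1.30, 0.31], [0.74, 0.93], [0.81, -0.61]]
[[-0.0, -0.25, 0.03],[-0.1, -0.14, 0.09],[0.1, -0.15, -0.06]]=y@[[0.03, -0.19, 0.0],[-0.13, 0.0, 0.1]]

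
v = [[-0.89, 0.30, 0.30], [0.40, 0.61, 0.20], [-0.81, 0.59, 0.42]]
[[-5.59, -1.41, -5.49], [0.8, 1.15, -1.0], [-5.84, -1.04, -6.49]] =v @[[4.58, 2.91, 3.74],[-0.04, -1.95, -2.57],[-5.02, 5.87, -4.62]]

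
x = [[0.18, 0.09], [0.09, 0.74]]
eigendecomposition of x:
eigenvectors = [[-0.99,-0.15], [0.15,-0.99]]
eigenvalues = [0.17, 0.75]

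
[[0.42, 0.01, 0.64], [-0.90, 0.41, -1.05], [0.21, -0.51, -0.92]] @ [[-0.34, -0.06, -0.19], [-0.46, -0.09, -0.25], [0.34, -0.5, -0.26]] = [[0.07, -0.35, -0.25], [-0.24, 0.54, 0.34], [-0.15, 0.49, 0.33]]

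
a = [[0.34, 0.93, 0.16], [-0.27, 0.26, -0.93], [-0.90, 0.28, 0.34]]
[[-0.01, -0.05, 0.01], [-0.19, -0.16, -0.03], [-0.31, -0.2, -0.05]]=a@[[0.33, 0.21, 0.06], [-0.14, -0.14, -0.01], [0.07, 0.07, 0.01]]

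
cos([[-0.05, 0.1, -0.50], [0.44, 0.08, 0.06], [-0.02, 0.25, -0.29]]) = [[0.97, 0.06, -0.09], [-0.01, 0.97, 0.11], [-0.06, 0.03, 0.95]]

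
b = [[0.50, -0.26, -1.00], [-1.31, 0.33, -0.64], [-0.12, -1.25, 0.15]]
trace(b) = 0.98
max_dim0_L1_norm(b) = 1.93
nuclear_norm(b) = 3.89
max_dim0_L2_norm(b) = 1.41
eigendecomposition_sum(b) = [[-0.28+0.00j, (-0.33-0j), (-0.36+0j)], [(-0.39+0j), (-0.47-0j), (-0.5+0j)], [(-0.38+0j), (-0.45-0j), -0.48+0.00j]] + [[(0.39+0.34j), (0.04-0.38j), (-0.32+0.15j)], [(-0.46+0.33j), (0.4+0.14j), (-0.07-0.38j)], [(0.13-0.57j), (-0.4+0.17j), 0.32+0.24j]] + [[0.39-0.34j, (0.04+0.38j), -0.32-0.15j], [-0.46-0.33j, 0.40-0.14j, -0.07+0.38j], [(0.13+0.57j), -0.40-0.17j, 0.32-0.24j]]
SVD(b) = [[-0.13, -0.35, -0.93], [0.9, -0.43, 0.04], [-0.41, -0.83, 0.37]] @ diag([1.5518746709318487, 1.2114226517872375, 1.1294866818413332]) @ [[-0.77, 0.54, -0.33], [0.4, 0.82, 0.41], [-0.49, -0.19, 0.85]]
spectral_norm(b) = 1.55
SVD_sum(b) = [[0.15, -0.11, 0.06], [-1.08, 0.76, -0.46], [0.49, -0.35, 0.21]] + [[-0.17, -0.35, -0.18], [-0.21, -0.42, -0.21], [-0.4, -0.83, -0.42]] + [[0.52, 0.2, -0.89], [-0.02, -0.01, 0.04], [-0.21, -0.08, 0.36]]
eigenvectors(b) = [[0.46+0.00j, (-0.25+0.47j), (-0.25-0.47j)], [0.64+0.00j, -0.44-0.39j, -0.44+0.39j], [0.62+0.00j, (0.61+0j), 0.61-0.00j]]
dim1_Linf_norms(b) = [1.0, 1.31, 1.25]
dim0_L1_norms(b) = [1.93, 1.84, 1.79]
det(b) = -2.12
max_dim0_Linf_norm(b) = 1.31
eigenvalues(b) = [(-1.23+0j), (1.1+0.72j), (1.1-0.72j)]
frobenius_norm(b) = 2.27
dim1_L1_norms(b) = [1.76, 2.28, 1.52]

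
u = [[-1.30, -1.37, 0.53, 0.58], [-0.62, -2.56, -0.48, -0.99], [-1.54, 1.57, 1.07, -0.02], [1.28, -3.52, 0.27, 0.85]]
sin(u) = [[-0.70,0.14,0.40,0.63], [0.03,0.42,-0.11,-0.21], [-1.21,0.51,1.25,0.37], [1.35,-0.87,-0.21,0.56]]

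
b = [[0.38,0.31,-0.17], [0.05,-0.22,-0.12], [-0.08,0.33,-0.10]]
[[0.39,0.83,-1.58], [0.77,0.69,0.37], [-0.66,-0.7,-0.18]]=b @ [[1.91, 3.06, -3.32], [-2.09, -1.77, -1.74], [-1.81, -1.27, -1.29]]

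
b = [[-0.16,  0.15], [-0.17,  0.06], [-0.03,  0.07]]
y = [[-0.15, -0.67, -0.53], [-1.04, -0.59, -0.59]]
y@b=[[0.15, -0.10], [0.28, -0.23]]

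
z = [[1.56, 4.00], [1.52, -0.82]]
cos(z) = [[-0.92, -0.21],[-0.08, -0.80]]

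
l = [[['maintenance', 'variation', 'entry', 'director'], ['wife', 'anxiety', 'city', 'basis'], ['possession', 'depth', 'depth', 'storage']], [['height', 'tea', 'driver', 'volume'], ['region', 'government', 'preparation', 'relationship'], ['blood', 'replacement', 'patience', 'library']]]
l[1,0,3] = 'volume'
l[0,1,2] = 'city'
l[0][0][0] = 'maintenance'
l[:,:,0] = [['maintenance', 'wife', 'possession'], ['height', 'region', 'blood']]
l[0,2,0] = 'possession'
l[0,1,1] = 'anxiety'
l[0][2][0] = 'possession'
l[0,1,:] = ['wife', 'anxiety', 'city', 'basis']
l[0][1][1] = 'anxiety'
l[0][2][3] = 'storage'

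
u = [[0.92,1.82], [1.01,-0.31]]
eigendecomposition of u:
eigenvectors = [[0.9, -0.65], [0.43, 0.76]]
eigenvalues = [1.79, -1.18]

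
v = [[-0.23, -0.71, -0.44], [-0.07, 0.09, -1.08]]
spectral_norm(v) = 1.20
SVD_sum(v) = [[-0.09, -0.16, -0.60], [-0.15, -0.25, -0.98]] + [[-0.14, -0.55, 0.16],[0.08, 0.34, -0.10]]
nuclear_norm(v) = 1.90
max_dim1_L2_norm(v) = 1.09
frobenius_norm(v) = 1.39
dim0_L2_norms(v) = [0.24, 0.72, 1.17]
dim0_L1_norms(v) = [0.3, 0.8, 1.52]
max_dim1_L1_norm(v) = 1.38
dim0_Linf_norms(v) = [0.23, 0.71, 1.08]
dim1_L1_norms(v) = [1.38, 1.24]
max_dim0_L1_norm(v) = 1.52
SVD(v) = [[-0.53, -0.85], [-0.85, 0.53]] @ diag([1.2013164388338105, 0.6977383562537263]) @ [[0.15, 0.25, 0.96], [0.23, 0.93, -0.28]]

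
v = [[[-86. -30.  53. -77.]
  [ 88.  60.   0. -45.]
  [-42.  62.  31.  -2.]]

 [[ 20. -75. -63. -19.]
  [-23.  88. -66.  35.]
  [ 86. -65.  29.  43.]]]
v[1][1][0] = -23.0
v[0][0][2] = 53.0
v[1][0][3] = -19.0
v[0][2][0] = -42.0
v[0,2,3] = -2.0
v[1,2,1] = -65.0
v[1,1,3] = 35.0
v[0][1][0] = 88.0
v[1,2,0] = 86.0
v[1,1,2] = -66.0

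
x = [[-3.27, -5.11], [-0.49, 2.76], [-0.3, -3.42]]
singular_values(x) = [7.21, 2.11]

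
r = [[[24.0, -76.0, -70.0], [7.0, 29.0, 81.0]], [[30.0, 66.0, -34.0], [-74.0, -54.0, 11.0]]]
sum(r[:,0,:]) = -60.0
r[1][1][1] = -54.0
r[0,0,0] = 24.0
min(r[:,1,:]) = -74.0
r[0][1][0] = 7.0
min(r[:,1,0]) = -74.0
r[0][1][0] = 7.0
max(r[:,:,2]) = 81.0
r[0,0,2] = -70.0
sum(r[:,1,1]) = -25.0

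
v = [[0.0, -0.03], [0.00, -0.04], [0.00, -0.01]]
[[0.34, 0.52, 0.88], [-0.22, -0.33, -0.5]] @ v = [[0.00, -0.04], [0.0, 0.02]]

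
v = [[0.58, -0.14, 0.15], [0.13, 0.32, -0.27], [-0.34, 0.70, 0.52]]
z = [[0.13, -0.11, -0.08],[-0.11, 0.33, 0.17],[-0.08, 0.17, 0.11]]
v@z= [[0.08, -0.08, -0.05], [0.0, 0.05, 0.01], [-0.16, 0.36, 0.20]]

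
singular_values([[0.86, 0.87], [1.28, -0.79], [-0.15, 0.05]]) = [1.57, 1.15]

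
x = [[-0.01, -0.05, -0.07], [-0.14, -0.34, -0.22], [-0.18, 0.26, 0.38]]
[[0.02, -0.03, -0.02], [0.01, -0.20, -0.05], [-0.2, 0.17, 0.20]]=x@[[0.45, -0.04, -0.29],  [-0.04, 0.60, 0.01],  [-0.29, 0.01, 0.39]]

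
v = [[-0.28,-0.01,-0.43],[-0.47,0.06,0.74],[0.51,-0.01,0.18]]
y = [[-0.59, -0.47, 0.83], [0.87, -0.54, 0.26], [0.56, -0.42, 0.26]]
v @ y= [[-0.08, 0.32, -0.35], [0.74, -0.12, -0.18], [-0.21, -0.31, 0.47]]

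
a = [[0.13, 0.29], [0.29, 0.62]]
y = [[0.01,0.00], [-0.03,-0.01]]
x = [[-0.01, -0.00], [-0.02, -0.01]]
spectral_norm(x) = 0.02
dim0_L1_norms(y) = [0.04, 0.01]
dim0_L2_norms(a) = [0.32, 0.68]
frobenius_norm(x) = 0.02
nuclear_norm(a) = 0.76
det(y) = -0.00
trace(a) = 0.75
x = a @ y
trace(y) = 0.00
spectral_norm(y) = 0.03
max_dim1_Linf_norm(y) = 0.03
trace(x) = -0.02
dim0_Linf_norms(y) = [0.03, 0.01]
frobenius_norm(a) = 0.75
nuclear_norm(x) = 0.03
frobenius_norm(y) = 0.03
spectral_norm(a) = 0.75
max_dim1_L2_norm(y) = 0.03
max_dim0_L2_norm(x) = 0.02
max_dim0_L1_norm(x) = 0.03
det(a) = -0.00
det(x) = 0.00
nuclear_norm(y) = 0.04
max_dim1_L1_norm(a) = 0.91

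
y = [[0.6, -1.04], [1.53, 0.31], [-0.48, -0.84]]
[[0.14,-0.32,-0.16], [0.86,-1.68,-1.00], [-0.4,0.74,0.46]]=y @ [[0.53, -1.04, -0.61], [0.17, -0.29, -0.20]]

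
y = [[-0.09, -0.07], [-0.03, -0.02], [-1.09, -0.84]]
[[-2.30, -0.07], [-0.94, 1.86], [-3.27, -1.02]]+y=[[-2.39,-0.14], [-0.97,1.84], [-4.36,-1.86]]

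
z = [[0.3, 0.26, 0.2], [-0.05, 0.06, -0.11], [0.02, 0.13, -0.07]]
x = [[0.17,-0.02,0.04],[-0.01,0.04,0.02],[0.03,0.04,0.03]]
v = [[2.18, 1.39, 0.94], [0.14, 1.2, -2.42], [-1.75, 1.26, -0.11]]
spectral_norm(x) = 0.18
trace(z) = 0.29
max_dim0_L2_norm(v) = 2.8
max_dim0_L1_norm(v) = 4.07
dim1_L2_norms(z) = [0.44, 0.13, 0.15]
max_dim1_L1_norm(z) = 0.76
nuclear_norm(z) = 0.64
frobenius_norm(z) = 0.49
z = x @ v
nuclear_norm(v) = 7.49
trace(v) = 3.27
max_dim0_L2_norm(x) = 0.17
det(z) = 0.00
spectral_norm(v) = 3.05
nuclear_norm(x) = 0.25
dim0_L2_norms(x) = [0.17, 0.06, 0.05]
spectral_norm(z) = 0.45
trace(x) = 0.24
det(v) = 14.41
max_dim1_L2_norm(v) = 2.75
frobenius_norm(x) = 0.19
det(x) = -0.00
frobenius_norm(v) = 4.42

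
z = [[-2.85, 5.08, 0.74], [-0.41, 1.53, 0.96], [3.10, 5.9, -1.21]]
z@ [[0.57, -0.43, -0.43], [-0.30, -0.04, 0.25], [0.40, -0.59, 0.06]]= [[-2.85, 0.59, 2.54], [-0.31, -0.45, 0.62], [-0.49, -0.86, 0.07]]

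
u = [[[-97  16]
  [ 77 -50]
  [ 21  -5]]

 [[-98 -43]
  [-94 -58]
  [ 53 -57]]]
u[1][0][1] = -43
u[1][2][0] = 53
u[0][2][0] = 21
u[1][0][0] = -98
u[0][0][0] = -97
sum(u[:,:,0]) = -138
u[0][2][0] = 21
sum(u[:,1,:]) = -125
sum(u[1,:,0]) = -139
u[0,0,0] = -97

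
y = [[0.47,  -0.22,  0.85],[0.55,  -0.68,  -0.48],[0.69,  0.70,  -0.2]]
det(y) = 0.997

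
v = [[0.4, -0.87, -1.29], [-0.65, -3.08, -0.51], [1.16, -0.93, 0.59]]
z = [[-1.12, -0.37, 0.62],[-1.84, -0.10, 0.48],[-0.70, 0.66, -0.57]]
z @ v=[[0.51, 1.54, 2.0], [-0.11, 1.46, 2.71], [-1.37, -0.89, 0.23]]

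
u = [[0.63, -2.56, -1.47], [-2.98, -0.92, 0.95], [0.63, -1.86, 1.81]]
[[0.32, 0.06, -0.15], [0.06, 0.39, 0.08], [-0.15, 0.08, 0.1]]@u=[[-0.07, -0.60, -0.68], [-1.07, -0.66, 0.43], [-0.27, 0.12, 0.48]]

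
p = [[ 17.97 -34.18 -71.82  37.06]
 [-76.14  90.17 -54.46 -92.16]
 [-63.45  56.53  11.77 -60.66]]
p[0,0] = 17.97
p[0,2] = -71.82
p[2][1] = 56.53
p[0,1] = -34.18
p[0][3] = 37.06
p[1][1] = 90.17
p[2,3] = -60.66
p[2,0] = -63.45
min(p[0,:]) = -71.82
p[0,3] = 37.06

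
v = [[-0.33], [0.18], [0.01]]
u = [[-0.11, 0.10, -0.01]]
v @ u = [[0.04,-0.03,0.00], [-0.02,0.02,-0.00], [-0.00,0.00,-0.00]]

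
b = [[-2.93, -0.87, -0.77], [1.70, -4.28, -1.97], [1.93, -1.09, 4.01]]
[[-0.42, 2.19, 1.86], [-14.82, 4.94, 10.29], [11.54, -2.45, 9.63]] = b@[[-1.22, -0.28, -0.11], [1.23, -0.93, -3.18], [3.80, -0.73, 1.59]]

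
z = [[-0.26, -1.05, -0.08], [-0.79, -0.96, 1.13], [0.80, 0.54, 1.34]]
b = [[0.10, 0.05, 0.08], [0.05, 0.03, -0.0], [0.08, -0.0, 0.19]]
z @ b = [[-0.08, -0.04, -0.04], [-0.04, -0.07, 0.15], [0.21, 0.06, 0.32]]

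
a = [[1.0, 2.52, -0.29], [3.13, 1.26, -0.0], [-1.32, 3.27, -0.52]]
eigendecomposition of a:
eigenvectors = [[-0.60,  -0.33,  -0.05], [-0.72,  0.30,  0.14], [-0.36,  -0.89,  0.99]]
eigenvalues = [3.86, -2.12, 0.0]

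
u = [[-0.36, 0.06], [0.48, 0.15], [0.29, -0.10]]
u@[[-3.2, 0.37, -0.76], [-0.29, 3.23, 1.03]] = [[1.13, 0.06, 0.34], [-1.58, 0.66, -0.21], [-0.9, -0.22, -0.32]]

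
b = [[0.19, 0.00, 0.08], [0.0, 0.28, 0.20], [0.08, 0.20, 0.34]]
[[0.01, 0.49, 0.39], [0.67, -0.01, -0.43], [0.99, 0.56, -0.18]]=b @ [[-1.26, 1.65, 2.15], [0.20, -1.62, -1.37], [3.09, 2.20, -0.24]]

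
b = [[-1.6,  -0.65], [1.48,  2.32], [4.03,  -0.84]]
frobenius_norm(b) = 5.24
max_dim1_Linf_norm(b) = 4.03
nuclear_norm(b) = 7.13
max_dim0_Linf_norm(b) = 4.03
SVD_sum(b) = [[-1.64, -0.12],[1.64, 0.12],[3.95, 0.29]] + [[0.04, -0.53], [-0.16, 2.2], [0.08, -1.13]]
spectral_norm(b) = 4.59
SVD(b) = [[-0.36, 0.21], [0.36, -0.87], [0.86, 0.45]] @ diag([4.590495494385737, 2.535577077515937]) @ [[1.00, 0.07], [0.07, -1.0]]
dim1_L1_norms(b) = [2.25, 3.8, 4.87]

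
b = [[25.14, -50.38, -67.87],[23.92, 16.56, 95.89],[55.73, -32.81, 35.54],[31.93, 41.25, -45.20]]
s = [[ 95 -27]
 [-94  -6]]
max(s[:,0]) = 95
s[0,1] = -27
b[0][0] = 25.14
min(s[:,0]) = -94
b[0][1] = -50.38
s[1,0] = -94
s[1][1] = -6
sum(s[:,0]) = 1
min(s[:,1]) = -27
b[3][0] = 31.93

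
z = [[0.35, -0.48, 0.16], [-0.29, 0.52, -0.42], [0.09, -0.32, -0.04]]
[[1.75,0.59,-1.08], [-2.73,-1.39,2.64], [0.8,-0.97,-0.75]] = z @ [[-0.64, 4.67, 4.6],[-3.06, 3.75, 4.17],[3.15, 4.72, -4.30]]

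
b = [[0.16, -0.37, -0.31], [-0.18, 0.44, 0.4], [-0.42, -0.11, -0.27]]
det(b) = 0.005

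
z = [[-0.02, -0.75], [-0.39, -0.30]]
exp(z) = [[1.11, -0.67], [-0.35, 0.86]]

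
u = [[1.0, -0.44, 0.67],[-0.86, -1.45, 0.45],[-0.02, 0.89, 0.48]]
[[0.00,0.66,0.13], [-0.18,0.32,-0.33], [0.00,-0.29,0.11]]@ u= [[-0.57, -0.84, 0.36], [-0.45, -0.68, -0.13], [0.25, 0.52, -0.08]]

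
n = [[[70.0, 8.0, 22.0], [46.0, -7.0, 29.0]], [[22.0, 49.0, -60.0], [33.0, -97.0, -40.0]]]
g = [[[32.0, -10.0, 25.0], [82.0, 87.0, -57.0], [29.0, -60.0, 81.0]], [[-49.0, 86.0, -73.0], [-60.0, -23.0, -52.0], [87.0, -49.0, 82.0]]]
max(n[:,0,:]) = 70.0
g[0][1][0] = 82.0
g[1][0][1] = 86.0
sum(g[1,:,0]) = -22.0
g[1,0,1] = 86.0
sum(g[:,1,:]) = -23.0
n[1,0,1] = 49.0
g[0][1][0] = 82.0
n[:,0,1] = [8.0, 49.0]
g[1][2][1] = -49.0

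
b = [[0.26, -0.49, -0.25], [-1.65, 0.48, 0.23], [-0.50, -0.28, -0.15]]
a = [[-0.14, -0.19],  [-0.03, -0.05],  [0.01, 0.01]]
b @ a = [[-0.02, -0.03], [0.22, 0.29], [0.08, 0.11]]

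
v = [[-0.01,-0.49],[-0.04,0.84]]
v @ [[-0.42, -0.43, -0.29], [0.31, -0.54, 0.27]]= [[-0.15, 0.27, -0.13], [0.28, -0.44, 0.24]]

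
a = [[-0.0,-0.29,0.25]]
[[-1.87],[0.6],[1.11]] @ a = [[0.0, 0.54, -0.47], [0.00, -0.17, 0.15], [0.0, -0.32, 0.28]]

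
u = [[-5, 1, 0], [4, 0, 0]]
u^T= [[-5, 4], [1, 0], [0, 0]]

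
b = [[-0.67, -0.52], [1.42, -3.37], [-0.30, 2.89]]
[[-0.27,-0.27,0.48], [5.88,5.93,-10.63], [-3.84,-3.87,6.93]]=b@[[1.32, 1.33, -2.38], [-1.19, -1.2, 2.15]]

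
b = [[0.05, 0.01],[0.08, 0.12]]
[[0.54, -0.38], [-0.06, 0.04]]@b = [[-0.0, -0.04], [0.0, 0.00]]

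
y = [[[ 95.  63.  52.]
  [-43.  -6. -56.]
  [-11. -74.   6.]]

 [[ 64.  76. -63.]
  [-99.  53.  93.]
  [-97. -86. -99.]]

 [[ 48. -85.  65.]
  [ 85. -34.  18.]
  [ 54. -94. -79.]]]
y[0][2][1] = -74.0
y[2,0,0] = 48.0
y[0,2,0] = -11.0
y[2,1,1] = -34.0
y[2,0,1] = -85.0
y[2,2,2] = -79.0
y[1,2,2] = -99.0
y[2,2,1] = -94.0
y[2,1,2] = 18.0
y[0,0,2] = 52.0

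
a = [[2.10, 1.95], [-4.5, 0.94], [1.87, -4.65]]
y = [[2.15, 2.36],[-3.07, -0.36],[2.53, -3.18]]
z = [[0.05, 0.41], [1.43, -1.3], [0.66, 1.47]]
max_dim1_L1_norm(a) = 6.52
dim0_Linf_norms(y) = [3.07, 3.18]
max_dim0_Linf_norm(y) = 3.18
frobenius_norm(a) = 7.38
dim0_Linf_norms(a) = [4.5, 4.65]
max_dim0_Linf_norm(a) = 4.65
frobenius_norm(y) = 6.02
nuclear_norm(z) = 3.55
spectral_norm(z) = 2.10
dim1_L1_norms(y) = [4.51, 3.43, 5.71]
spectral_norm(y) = 4.59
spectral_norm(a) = 6.01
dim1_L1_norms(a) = [4.05, 5.44, 6.52]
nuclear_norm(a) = 10.29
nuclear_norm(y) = 8.49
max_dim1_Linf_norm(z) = 1.47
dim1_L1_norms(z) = [0.46, 2.73, 2.13]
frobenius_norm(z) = 2.55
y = a + z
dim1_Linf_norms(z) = [0.41, 1.43, 1.47]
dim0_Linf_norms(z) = [1.43, 1.47]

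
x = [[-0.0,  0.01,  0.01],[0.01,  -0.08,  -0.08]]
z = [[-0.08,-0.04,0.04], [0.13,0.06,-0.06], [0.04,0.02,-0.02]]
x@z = [[0.0,0.0,-0.0], [-0.01,-0.01,0.01]]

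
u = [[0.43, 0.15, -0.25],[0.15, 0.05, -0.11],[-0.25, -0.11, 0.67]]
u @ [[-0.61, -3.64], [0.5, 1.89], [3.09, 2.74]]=[[-0.96, -1.97], [-0.41, -0.75], [2.17, 2.54]]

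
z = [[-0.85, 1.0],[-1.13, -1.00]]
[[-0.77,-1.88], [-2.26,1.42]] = z@[[1.53, 0.23],  [0.53, -1.68]]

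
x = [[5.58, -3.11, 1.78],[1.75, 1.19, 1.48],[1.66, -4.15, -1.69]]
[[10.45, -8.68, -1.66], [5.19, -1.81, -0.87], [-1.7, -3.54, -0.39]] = x @[[1.08, -1.06, -0.66], [-0.10, 0.62, -0.37], [2.31, -0.47, 0.49]]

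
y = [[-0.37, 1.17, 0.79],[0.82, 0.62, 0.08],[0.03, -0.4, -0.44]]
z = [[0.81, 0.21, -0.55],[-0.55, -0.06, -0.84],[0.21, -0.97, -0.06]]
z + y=[[0.44, 1.38, 0.24],[0.27, 0.56, -0.76],[0.24, -1.37, -0.5]]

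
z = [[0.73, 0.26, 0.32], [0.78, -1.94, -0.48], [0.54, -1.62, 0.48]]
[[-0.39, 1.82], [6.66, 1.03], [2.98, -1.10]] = z @ [[1.45, 2.91], [-2.17, 1.10], [-2.75, -1.86]]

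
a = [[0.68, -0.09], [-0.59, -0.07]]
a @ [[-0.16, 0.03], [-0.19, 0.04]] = [[-0.09,0.02], [0.11,-0.02]]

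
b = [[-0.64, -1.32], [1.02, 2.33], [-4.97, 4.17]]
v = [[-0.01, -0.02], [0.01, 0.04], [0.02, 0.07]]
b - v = [[-0.63, -1.3], [1.01, 2.29], [-4.99, 4.10]]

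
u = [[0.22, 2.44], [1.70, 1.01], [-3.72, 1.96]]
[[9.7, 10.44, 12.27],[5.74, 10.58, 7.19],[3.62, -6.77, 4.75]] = u @ [[1.07, 3.89, 1.31],[3.88, 3.93, 4.91]]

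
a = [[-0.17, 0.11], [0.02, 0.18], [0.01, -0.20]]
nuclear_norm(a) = 0.46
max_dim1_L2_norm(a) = 0.2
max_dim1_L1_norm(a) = 0.28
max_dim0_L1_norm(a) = 0.49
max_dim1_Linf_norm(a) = 0.2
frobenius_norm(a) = 0.34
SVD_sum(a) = [[-0.04, 0.15], [-0.05, 0.16], [0.05, -0.19]] + [[-0.13, -0.04], [0.07, 0.02], [-0.04, -0.01]]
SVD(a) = [[-0.51, 0.85], [-0.56, -0.44], [0.65, 0.29]] @ diag([0.29895734062766277, 0.15660302833864861]) @ [[0.27, -0.96],[-0.96, -0.27]]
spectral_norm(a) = 0.30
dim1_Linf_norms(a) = [0.17, 0.18, 0.2]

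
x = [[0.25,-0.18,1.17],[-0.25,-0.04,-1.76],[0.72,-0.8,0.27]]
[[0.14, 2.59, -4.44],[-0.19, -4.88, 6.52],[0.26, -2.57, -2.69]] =x @ [[0.52, -2.19, -3.68], [0.15, 2.27, -1.01], [0.03, 3.03, -3.16]]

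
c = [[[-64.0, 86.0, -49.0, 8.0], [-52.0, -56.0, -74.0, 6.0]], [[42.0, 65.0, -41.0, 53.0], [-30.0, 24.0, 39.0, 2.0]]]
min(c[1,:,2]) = -41.0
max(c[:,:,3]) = 53.0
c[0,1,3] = 6.0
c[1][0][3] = 53.0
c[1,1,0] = -30.0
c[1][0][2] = -41.0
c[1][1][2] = 39.0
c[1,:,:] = [[42.0, 65.0, -41.0, 53.0], [-30.0, 24.0, 39.0, 2.0]]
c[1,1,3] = 2.0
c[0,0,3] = 8.0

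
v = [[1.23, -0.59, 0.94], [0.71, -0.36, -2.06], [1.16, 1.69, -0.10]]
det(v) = 7.21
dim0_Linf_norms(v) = [1.23, 1.69, 2.06]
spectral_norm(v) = 2.29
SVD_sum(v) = [[-0.18, -0.08, 0.60], [0.59, 0.28, -2.0], [0.18, 0.09, -0.61]] + [[0.42, 0.46, 0.19], [-0.25, -0.28, -0.11], [1.24, 1.35, 0.56]] + [[0.98, -0.97, 0.15],[0.37, -0.37, 0.06],[-0.26, 0.25, -0.04]]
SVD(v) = [[0.27, 0.32, -0.91],[-0.92, -0.19, -0.34],[-0.28, 0.93, 0.24]] @ diag([2.2933460381180404, 2.0590815108669127, 1.5278570879026359]) @ [[-0.28, -0.13, 0.95],  [0.65, 0.7, 0.29],  [-0.71, 0.70, -0.11]]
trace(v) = 0.77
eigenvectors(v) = [[-0.89+0.00j, 0.06-0.26j, 0.06+0.26j], [0.13+0.00j, (-0.74+0j), (-0.74-0j)], [(-0.44+0j), (-0.03+0.61j), -0.03-0.61j]]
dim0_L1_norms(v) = [3.1, 2.64, 3.1]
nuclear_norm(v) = 5.88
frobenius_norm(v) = 3.44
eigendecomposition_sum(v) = [[1.48-0.00j, 0.10+0.00j, 0.64+0.00j], [(-0.21+0j), (-0.01-0j), -0.09-0.00j], [0.73-0.00j, 0.05+0.00j, (0.31+0j)]] + [[(-0.12+0.14j), (-0.34-0.14j), (0.15-0.33j)],[0.46+0.24j, (-0.17+1j), -0.99-0.20j],[(0.22-0.37j), 0.82+0.18j, -0.21+0.80j]] + [[-0.12-0.14j, (-0.34+0.14j), 0.15+0.33j], [(0.46-0.24j), -0.17-1.00j, -0.99+0.20j], [0.22+0.37j, (0.82-0.18j), -0.21-0.80j]]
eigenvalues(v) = [(1.78+0j), (-0.5+1.95j), (-0.5-1.95j)]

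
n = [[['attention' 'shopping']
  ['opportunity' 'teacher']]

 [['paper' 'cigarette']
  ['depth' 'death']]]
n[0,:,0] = ['attention', 'opportunity']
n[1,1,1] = 'death'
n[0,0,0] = 'attention'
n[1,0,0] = 'paper'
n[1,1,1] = 'death'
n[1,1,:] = ['depth', 'death']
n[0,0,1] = 'shopping'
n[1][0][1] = 'cigarette'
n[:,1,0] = ['opportunity', 'depth']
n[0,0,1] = 'shopping'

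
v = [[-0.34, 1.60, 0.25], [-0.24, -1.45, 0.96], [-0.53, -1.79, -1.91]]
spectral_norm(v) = 3.05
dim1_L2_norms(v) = [1.65, 1.76, 2.67]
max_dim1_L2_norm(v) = 2.67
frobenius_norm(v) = 3.60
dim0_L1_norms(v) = [1.11, 4.84, 3.12]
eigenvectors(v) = [[0.95+0.00j, (-0.44+0.29j), -0.44-0.29j], [(-0.31+0j), -0.04-0.55j, -0.04+0.55j], [(0.04+0j), 0.64+0.00j, (0.64-0j)]]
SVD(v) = [[0.49, 0.32, -0.81],  [-0.28, -0.83, -0.49],  [-0.83, 0.46, -0.31]] @ diag([3.0459068064902306, 1.831641981348808, 0.566073650982885]) @ [[0.11, 0.87, 0.47], [-0.08, 0.48, -0.87], [0.99, -0.06, -0.13]]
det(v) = -3.16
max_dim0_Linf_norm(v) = 1.91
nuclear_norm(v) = 5.44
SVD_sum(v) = [[0.17, 1.29, 0.7], [-0.09, -0.73, -0.4], [-0.28, -2.21, -1.2]] + [[-0.05, 0.28, -0.51], [0.13, -0.73, 1.32], [-0.07, 0.41, -0.74]] + [[-0.46, 0.03, 0.06], [-0.27, 0.02, 0.04], [-0.18, 0.01, 0.02]]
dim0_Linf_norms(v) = [0.53, 1.79, 1.91]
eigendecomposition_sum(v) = [[-0.98+0.00j, (-0.52+0j), -0.70+0.00j], [(0.32-0j), (0.17-0j), 0.23-0.00j], [-0.05+0.00j, (-0.02+0j), (-0.03+0j)]] + [[0.32+0.12j, (1.06+0.28j), (0.48-0.67j)], [(-0.28+0.23j), -0.81+0.83j, (0.37+0.79j)], [-0.24-0.34j, -0.88-1.01j, (-0.94+0.35j)]] + [[(0.32-0.12j), (1.06-0.28j), 0.48+0.67j], [(-0.28-0.23j), -0.81-0.83j, (0.37-0.79j)], [(-0.24+0.34j), -0.88+1.01j, -0.94-0.35j]]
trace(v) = -3.70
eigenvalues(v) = [(-0.85+0j), (-1.43+1.3j), (-1.43-1.3j)]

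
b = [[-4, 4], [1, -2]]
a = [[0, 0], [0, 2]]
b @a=[[0, 8], [0, -4]]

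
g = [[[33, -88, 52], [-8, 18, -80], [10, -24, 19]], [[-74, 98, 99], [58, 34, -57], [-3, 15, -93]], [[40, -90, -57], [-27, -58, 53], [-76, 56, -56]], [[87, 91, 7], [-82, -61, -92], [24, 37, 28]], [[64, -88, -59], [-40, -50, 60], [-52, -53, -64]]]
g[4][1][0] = -40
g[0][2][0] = 10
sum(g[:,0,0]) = 150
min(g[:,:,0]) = -82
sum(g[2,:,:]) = -215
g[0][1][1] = 18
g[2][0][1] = -90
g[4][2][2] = -64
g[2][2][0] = -76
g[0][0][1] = -88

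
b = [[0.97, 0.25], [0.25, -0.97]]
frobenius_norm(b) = 1.42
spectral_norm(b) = 1.00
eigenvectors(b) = [[0.99, -0.13], [0.13, 0.99]]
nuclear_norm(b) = 2.00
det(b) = -1.00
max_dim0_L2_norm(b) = 1.0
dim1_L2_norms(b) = [1.0, 1.0]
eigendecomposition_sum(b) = [[0.99, 0.13], [0.12, 0.02]] + [[-0.02, 0.12], [0.12, -0.99]]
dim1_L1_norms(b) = [1.22, 1.22]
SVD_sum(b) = [[0.97, 0.00], [0.25, 0.00]] + [[0.00, 0.25],  [0.0, -0.97]]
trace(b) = 0.00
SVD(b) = [[-0.97, -0.25], [-0.25, 0.97]] @ diag([1.0016985574512924, 1.0016985574512922]) @ [[-1.0, -0.0], [-0.0, -1.00]]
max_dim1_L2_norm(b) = 1.0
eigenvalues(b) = [1.0, -1.0]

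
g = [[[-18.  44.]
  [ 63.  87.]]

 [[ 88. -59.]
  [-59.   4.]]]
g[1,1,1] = 4.0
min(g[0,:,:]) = -18.0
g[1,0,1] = -59.0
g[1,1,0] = -59.0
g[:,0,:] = [[-18.0, 44.0], [88.0, -59.0]]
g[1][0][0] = 88.0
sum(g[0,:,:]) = 176.0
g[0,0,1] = 44.0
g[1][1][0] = -59.0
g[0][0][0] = -18.0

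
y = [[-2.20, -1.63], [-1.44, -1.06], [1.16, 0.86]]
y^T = [[-2.2, -1.44, 1.16], [-1.63, -1.06, 0.86]]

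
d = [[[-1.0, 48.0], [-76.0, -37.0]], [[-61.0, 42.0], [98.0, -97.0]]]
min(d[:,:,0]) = -76.0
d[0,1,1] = -37.0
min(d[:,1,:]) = -97.0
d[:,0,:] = [[-1.0, 48.0], [-61.0, 42.0]]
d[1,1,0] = 98.0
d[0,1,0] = -76.0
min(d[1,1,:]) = -97.0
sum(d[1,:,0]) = 37.0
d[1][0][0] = -61.0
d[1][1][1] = -97.0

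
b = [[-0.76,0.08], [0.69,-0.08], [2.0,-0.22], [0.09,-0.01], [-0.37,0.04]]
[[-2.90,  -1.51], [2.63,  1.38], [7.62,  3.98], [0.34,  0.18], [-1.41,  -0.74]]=b @ [[3.86, 1.88], [0.47, -1.02]]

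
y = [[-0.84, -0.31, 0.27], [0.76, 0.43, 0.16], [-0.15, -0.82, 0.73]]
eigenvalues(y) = [(-0.71+0j), (0.52+0.47j), (0.52-0.47j)]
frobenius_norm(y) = 1.70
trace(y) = 0.32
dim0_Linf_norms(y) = [0.84, 0.82, 0.73]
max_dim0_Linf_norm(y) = 0.84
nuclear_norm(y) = 2.58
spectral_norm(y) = 1.44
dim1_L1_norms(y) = [1.42, 1.35, 1.7]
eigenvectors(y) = [[0.83+0.00j,  (0.14+0.06j),  (0.14-0.06j)], [(-0.52+0j),  (0.19-0.49j),  0.19+0.49j], [(-0.21+0j),  (0.84+0j),  (0.84-0j)]]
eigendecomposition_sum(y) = [[-0.73-0.00j, (-0.09+0j), 0.15-0.00j],[(0.46+0j), (0.06-0j), -0.09+0.00j],[0.19+0.00j, (0.02-0j), -0.04+0.00j]] + [[(-0.05+0.04j), (-0.11+0.05j), 0.06+0.04j], [(0.15+0.17j), 0.19+0.36j, 0.13-0.21j], [-0.17+0.32j, -0.42+0.49j, (0.38+0.07j)]] + [[-0.05-0.04j, (-0.11-0.05j), 0.06-0.04j], [0.15-0.17j, 0.19-0.36j, (0.13+0.21j)], [(-0.17-0.32j), (-0.42-0.49j), 0.38-0.07j]]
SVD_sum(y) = [[-0.59, -0.55, 0.32], [0.50, 0.46, -0.27], [-0.61, -0.56, 0.33]] + [[-0.19, 0.10, -0.18], [0.31, -0.16, 0.31], [0.44, -0.23, 0.43]] + [[-0.06, 0.14, 0.13], [-0.05, 0.13, 0.12], [0.01, -0.03, -0.03]]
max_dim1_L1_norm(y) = 1.7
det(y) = -0.35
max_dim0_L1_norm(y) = 1.75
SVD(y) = [[-0.6, 0.33, -0.73], [0.51, -0.55, -0.67], [-0.62, -0.77, 0.16]] @ diag([1.441893356714827, 0.856286473316003, 0.27967306534181985]) @ [[0.68, 0.63, -0.37], [-0.67, 0.34, -0.66], [0.29, -0.69, -0.66]]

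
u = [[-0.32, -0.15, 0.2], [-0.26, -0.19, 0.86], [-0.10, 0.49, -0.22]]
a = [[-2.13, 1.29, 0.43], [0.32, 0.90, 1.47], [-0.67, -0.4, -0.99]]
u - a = [[1.81, -1.44, -0.23], [-0.58, -1.09, -0.61], [0.57, 0.89, 0.77]]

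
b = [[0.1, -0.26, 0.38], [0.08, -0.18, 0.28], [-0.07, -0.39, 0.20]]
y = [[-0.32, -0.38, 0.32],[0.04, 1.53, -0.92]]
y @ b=[[-0.08, 0.03, -0.16], [0.19, 0.07, 0.26]]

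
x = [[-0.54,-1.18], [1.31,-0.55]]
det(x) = 1.84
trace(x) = -1.09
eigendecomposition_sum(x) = [[(-0.27+0.62j), (-0.59-0.26j)], [0.66+0.29j, -0.27+0.62j]] + [[-0.27-0.62j, -0.59+0.26j], [(0.66-0.29j), (-0.27-0.62j)]]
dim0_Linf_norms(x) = [1.31, 1.18]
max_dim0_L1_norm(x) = 1.85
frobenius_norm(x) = 1.92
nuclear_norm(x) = 2.72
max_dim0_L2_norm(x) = 1.42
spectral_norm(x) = 1.42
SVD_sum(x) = [[-0.23,0.06],  [1.36,-0.34]] + [[-0.31, -1.24],[-0.05, -0.21]]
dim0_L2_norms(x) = [1.42, 1.3]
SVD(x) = [[-0.17,0.99], [0.99,0.17]] @ diag([1.4242542007017926, 1.2938701525977399]) @ [[0.97, -0.24], [-0.24, -0.97]]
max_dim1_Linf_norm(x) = 1.31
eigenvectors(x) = [[0.00+0.69j, 0.00-0.69j], [(0.73+0j), (0.73-0j)]]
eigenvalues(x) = [(-0.54+1.24j), (-0.54-1.24j)]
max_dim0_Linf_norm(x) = 1.31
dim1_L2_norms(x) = [1.3, 1.42]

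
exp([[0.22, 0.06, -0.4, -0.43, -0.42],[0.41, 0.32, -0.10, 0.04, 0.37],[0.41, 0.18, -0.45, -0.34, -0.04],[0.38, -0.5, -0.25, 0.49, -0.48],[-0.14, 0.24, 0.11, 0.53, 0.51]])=[[1.11, 0.14, -0.31, -0.65, -0.39], [0.50, 1.41, -0.17, 0.10, 0.43], [0.34, 0.3, 0.61, -0.44, 0.04], [0.35, -0.83, -0.32, 1.33, -0.98], [0.01, 0.15, 0.03, 0.85, 1.51]]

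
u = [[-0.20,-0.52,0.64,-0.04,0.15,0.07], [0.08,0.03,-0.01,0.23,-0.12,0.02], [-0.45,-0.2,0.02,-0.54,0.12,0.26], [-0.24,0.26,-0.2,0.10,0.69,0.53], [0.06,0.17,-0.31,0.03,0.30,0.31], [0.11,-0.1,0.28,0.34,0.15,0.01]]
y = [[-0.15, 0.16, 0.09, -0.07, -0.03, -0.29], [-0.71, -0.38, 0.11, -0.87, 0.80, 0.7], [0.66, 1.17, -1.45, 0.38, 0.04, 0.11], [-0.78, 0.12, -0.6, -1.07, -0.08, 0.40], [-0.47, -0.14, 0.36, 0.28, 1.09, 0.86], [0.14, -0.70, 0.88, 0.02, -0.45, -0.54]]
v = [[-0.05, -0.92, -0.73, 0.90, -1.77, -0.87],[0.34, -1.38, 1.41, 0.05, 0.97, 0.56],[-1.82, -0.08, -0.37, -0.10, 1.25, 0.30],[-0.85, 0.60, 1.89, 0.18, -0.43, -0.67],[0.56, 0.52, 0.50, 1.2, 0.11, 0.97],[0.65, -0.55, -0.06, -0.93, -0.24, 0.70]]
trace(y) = -2.50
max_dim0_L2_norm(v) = 2.55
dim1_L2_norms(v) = [2.47, 2.29, 2.26, 2.31, 1.8, 1.46]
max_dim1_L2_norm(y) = 2.02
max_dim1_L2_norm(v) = 2.47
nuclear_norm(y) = 6.78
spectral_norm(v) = 2.98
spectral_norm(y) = 2.43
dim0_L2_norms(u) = [0.57, 0.65, 0.79, 0.69, 0.8, 0.67]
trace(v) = -0.81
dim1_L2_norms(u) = [0.87, 0.27, 0.79, 0.97, 0.56, 0.49]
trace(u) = 0.26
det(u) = 0.00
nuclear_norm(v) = 11.98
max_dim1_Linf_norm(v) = 1.89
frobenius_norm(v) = 5.21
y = v @ u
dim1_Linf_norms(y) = [0.29, 0.87, 1.45, 1.07, 1.09, 0.88]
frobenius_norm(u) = 1.71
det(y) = 0.00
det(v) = 36.26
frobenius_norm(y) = 3.63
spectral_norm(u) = 1.13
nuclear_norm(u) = 3.21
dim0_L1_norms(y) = [2.91, 2.67, 3.49, 2.69, 2.49, 2.9]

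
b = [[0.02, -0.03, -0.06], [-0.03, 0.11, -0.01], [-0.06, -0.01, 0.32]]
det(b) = -0.000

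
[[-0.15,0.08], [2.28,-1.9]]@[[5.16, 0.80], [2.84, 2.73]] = [[-0.55, 0.1], [6.37, -3.36]]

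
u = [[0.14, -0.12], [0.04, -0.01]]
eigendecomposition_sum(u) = [[0.17, -0.2], [0.07, -0.08]] + [[-0.03, 0.08],[-0.03, 0.07]]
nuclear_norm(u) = 0.21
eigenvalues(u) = [0.09, 0.04]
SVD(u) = [[-0.98, -0.20], [-0.2, 0.98]] @ diag([0.1880776406404415, 0.018077640640441515]) @ [[-0.77,0.64], [0.64,0.77]]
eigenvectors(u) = [[0.93, 0.76], [0.36, 0.65]]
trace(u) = 0.13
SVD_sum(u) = [[0.14, -0.12], [0.03, -0.02]] + [[-0.0, -0.0], [0.01, 0.01]]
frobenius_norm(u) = 0.19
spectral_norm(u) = 0.19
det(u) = 0.00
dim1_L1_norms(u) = [0.26, 0.05]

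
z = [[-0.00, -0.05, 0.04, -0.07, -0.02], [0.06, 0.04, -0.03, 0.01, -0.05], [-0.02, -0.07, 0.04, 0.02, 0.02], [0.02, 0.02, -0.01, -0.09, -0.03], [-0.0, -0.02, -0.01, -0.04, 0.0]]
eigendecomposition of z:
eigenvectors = [[0.56+0.00j, 0.64+0.00j, 0.64-0.00j, -0.51-0.06j, -0.51+0.06j], [-0.27+0.00j, -0.16-0.40j, (-0.16+0.4j), -0.32+0.09j, (-0.32-0.09j)], [-0.21+0.00j, (0.6+0.14j), 0.60-0.14j, (-0.43+0.07j), -0.43-0.07j], [(0.72+0j), -0.02-0.09j, (-0.02+0.09j), 0.09-0.01j, (0.09+0.01j)], [(0.24+0j), 0.08+0.13j, (0.08-0.13j), (-0.66+0j), (-0.66-0j)]]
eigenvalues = [(-0.09+0j), (0.05+0.05j), (0.05-0.05j), (-0.01+0j), (-0.01-0j)]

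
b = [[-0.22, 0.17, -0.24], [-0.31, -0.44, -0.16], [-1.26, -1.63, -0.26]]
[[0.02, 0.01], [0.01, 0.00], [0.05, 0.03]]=b @ [[-0.07, -0.07],[0.02, 0.03],[0.01, 0.03]]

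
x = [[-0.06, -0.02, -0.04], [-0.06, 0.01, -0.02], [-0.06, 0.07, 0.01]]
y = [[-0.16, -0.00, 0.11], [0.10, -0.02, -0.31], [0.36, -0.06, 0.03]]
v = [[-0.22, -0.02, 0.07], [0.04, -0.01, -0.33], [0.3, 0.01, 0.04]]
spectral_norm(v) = 0.39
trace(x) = -0.04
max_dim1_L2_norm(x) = 0.09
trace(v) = -0.19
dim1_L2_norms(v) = [0.23, 0.33, 0.3]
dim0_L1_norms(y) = [0.62, 0.08, 0.45]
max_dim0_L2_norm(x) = 0.1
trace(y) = -0.15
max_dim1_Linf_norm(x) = 0.07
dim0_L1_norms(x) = [0.18, 0.1, 0.07]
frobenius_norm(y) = 0.53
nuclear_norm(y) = 0.76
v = x + y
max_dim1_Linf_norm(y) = 0.36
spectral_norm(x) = 0.11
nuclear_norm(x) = 0.19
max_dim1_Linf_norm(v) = 0.33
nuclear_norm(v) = 0.73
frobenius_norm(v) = 0.51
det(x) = 0.00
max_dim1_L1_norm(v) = 0.38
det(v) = 0.00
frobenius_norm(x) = 0.14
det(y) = 0.00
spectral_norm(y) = 0.43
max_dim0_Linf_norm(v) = 0.33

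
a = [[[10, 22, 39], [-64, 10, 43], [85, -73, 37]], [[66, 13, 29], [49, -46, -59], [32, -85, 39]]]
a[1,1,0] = 49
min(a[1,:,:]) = -85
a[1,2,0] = 32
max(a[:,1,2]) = 43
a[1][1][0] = 49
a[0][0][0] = 10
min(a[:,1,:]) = -64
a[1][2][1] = -85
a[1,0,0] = 66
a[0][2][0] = 85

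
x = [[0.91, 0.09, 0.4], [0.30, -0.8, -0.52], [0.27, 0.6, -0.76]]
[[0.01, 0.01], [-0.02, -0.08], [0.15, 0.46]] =x @ [[0.04, 0.11], [0.1, 0.33], [-0.1, -0.3]]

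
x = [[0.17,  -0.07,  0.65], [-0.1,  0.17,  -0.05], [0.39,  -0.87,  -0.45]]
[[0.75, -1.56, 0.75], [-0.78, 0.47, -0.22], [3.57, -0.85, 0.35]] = x @ [[1.95, 0.05, -0.6], [-3.37, 2.13, -1.28], [0.28, -2.18, 1.17]]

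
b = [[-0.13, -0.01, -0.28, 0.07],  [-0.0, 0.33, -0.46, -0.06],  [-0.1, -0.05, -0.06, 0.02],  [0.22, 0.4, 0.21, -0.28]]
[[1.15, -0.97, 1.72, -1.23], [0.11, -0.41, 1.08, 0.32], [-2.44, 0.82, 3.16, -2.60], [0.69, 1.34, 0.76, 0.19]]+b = [[1.02,  -0.98,  1.44,  -1.16], [0.11,  -0.08,  0.62,  0.26], [-2.54,  0.77,  3.1,  -2.58], [0.91,  1.74,  0.97,  -0.09]]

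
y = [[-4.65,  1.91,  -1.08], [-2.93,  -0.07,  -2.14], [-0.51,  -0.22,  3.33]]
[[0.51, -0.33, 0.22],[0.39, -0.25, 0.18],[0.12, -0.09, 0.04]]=y @[[-0.14, 0.09, -0.06], [-0.07, 0.04, -0.03], [0.01, -0.01, 0.00]]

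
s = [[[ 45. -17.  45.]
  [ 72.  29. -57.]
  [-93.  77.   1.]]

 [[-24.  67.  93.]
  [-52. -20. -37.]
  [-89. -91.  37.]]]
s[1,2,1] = -91.0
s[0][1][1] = 29.0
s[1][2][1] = -91.0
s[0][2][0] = -93.0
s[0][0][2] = 45.0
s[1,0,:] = [-24.0, 67.0, 93.0]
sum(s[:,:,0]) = -141.0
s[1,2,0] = -89.0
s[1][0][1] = 67.0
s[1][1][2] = -37.0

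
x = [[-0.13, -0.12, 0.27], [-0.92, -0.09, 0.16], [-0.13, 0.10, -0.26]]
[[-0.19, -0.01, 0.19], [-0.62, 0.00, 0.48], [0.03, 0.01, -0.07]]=x@[[0.6, -0.02, -0.44], [-0.02, 0.30, 0.08], [-0.44, 0.08, 0.51]]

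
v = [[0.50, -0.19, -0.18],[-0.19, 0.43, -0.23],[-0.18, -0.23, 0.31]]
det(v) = -0.00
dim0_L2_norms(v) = [0.56, 0.52, 0.43]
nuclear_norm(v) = 1.24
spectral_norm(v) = 0.66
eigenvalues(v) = [-0.0, 0.66, 0.58]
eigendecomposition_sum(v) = [[-0.00, -0.0, -0.0], [-0.00, -0.0, -0.0], [-0.00, -0.00, -0.00]] + [[0.35, -0.33, 0.03], [-0.33, 0.30, -0.03], [0.03, -0.03, 0.0]] + [[0.15, 0.14, -0.21], [0.14, 0.13, -0.2], [-0.21, -0.2, 0.31]]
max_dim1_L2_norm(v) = 0.56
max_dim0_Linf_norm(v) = 0.5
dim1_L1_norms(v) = [0.87, 0.85, 0.72]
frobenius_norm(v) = 0.88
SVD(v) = [[-0.73, -0.50, 0.46],[0.68, -0.47, 0.57],[-0.07, 0.73, 0.68]] @ diag([0.6588043112219346, 0.5829013383711331, 0.001705649593067549]) @ [[-0.73,  0.68,  -0.07], [-0.5,  -0.47,  0.73], [-0.46,  -0.57,  -0.68]]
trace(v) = 1.24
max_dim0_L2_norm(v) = 0.56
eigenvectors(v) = [[0.46, 0.73, -0.5], [0.57, -0.68, -0.47], [0.68, 0.07, 0.73]]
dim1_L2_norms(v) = [0.56, 0.52, 0.43]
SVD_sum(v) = [[0.35, -0.33, 0.03], [-0.33, 0.3, -0.03], [0.03, -0.03, 0.00]] + [[0.15, 0.14, -0.21], [0.14, 0.13, -0.20], [-0.21, -0.20, 0.31]] + [[-0.0, -0.00, -0.0], [-0.0, -0.00, -0.00], [-0.0, -0.00, -0.00]]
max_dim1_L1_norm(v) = 0.87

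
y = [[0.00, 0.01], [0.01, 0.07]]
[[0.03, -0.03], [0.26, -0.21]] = y @ [[1.31, 2.62], [3.47, -3.41]]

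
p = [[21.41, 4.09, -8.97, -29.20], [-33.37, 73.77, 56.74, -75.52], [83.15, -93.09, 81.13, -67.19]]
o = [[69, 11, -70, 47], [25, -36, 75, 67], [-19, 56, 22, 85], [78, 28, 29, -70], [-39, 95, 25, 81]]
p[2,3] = -67.19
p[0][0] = 21.41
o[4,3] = 81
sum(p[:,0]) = 71.19000000000001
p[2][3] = -67.19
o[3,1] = 28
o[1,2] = 75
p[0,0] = 21.41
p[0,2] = -8.97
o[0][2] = -70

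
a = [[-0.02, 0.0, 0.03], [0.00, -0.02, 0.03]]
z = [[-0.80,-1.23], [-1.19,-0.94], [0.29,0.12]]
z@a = [[0.02,0.02,-0.06],[0.02,0.02,-0.06],[-0.01,-0.0,0.01]]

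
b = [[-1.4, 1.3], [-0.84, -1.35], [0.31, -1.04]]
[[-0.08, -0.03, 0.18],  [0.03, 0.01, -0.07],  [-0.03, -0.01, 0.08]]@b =[[0.19, -0.25], [-0.07, 0.1], [0.08, -0.11]]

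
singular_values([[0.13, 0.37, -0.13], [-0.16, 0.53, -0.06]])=[0.66, 0.21]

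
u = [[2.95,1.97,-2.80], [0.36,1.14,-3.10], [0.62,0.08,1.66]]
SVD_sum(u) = [[1.97, 1.77, -3.46], [1.40, 1.26, -2.45], [-0.45, -0.41, 0.80]] + [[0.95,0.26,0.68], [-0.97,-0.26,-0.69], [1.15,0.31,0.82]] + [[0.03, -0.06, -0.02], [-0.07, 0.15, 0.04], [-0.08, 0.18, 0.04]]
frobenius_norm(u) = 5.88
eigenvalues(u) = [(2.71+1.51j), (2.71-1.51j), (0.34+0j)]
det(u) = 3.25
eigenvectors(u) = [[-0.88+0.00j, (-0.88-0j), (0.47+0j)],[(-0.15-0.33j), -0.15+0.33j, -0.87+0.00j],[(-0.19+0.24j), (-0.19-0.24j), (-0.17+0j)]]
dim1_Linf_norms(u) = [2.95, 3.1, 1.66]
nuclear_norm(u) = 7.94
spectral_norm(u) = 5.43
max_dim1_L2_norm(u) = 4.52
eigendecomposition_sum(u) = [[(1.45+0.06j), 1.05-0.73j, -1.32+3.92j], [0.23+0.55j, (0.46+0.26j), (-1.7+0.19j)], [0.32-0.39j, 0.02-0.44j, (0.8+1.19j)]] + [[(1.45-0.06j), (1.05+0.73j), (-1.32-3.92j)],[(0.23-0.55j), (0.46-0.26j), -1.70-0.19j],[(0.32+0.39j), 0.02+0.44j, 0.80-1.19j]] + [[0.06+0.00j, (-0.12-0j), (-0.17-0j)], [(-0.1-0j), 0.22+0.00j, 0.30+0.00j], [(-0.02-0j), (0.04+0j), (0.06+0j)]]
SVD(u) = [[-0.8, 0.53, -0.27], [-0.57, -0.54, 0.62], [0.18, 0.65, 0.74]] @ diag([5.434238393422237, 2.2375563582720113, 0.26719773017786863]) @ [[-0.45,-0.41,0.79], [0.8,0.22,0.56], [-0.4,0.89,0.23]]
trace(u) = 5.75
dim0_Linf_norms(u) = [2.95, 1.97, 3.1]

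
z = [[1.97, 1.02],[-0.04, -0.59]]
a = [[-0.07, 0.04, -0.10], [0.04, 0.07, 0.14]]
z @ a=[[-0.10, 0.15, -0.05], [-0.02, -0.04, -0.08]]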